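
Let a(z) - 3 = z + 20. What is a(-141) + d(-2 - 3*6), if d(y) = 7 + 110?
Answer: -1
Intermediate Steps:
a(z) = 23 + z (a(z) = 3 + (z + 20) = 3 + (20 + z) = 23 + z)
d(y) = 117
a(-141) + d(-2 - 3*6) = (23 - 141) + 117 = -118 + 117 = -1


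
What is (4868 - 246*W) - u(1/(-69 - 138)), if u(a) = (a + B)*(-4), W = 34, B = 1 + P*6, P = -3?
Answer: -737752/207 ≈ -3564.0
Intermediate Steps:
B = -17 (B = 1 - 3*6 = 1 - 18 = -17)
u(a) = 68 - 4*a (u(a) = (a - 17)*(-4) = (-17 + a)*(-4) = 68 - 4*a)
(4868 - 246*W) - u(1/(-69 - 138)) = (4868 - 246*34) - (68 - 4/(-69 - 138)) = (4868 - 8364) - (68 - 4/(-207)) = -3496 - (68 - 4*(-1/207)) = -3496 - (68 + 4/207) = -3496 - 1*14080/207 = -3496 - 14080/207 = -737752/207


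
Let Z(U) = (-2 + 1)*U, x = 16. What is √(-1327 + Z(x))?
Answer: I*√1343 ≈ 36.647*I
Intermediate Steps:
Z(U) = -U
√(-1327 + Z(x)) = √(-1327 - 1*16) = √(-1327 - 16) = √(-1343) = I*√1343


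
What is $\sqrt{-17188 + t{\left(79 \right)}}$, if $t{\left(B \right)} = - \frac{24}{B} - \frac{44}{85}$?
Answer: $\frac{2 i \sqrt{193766253810}}{6715} \approx 131.11 i$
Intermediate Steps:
$t{\left(B \right)} = - \frac{44}{85} - \frac{24}{B}$ ($t{\left(B \right)} = - \frac{24}{B} - \frac{44}{85} = - \frac{44}{85} - \frac{24}{B}$)
$\sqrt{-17188 + t{\left(79 \right)}} = \sqrt{-17188 - \left(\frac{44}{85} + \frac{24}{79}\right)} = \sqrt{-17188 - \frac{5516}{6715}} = \sqrt{- \frac{115422936}{6715}} = \frac{2 i \sqrt{193766253810}}{6715}$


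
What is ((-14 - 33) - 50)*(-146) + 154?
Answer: 14316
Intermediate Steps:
((-14 - 33) - 50)*(-146) + 154 = (-47 - 50)*(-146) + 154 = -97*(-146) + 154 = 14162 + 154 = 14316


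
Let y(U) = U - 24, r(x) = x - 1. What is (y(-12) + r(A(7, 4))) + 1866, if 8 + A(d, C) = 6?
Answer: 1827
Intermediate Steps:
A(d, C) = -2 (A(d, C) = -8 + 6 = -2)
r(x) = -1 + x
y(U) = -24 + U
(y(-12) + r(A(7, 4))) + 1866 = ((-24 - 12) + (-1 - 2)) + 1866 = (-36 - 3) + 1866 = -39 + 1866 = 1827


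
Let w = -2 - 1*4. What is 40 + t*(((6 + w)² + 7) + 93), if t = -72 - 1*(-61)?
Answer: -1060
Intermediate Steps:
w = -6 (w = -2 - 4 = -6)
t = -11 (t = -72 + 61 = -11)
40 + t*(((6 + w)² + 7) + 93) = 40 - 11*(((6 - 6)² + 7) + 93) = 40 - 11*((0² + 7) + 93) = 40 - 11*((0 + 7) + 93) = 40 - 11*(7 + 93) = 40 - 11*100 = 40 - 1100 = -1060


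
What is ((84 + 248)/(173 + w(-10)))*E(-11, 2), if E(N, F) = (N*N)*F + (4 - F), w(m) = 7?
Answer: 20252/45 ≈ 450.04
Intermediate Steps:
E(N, F) = 4 - F + F*N² (E(N, F) = N²*F + (4 - F) = F*N² + (4 - F) = 4 - F + F*N²)
((84 + 248)/(173 + w(-10)))*E(-11, 2) = ((84 + 248)/(173 + 7))*(4 - 1*2 + 2*(-11)²) = (332/180)*(4 - 2 + 2*121) = (332*(1/180))*(4 - 2 + 242) = (83/45)*244 = 20252/45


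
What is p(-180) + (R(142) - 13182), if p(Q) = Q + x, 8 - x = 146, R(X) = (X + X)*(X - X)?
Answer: -13500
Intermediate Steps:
R(X) = 0 (R(X) = (2*X)*0 = 0)
x = -138 (x = 8 - 1*146 = 8 - 146 = -138)
p(Q) = -138 + Q (p(Q) = Q - 138 = -138 + Q)
p(-180) + (R(142) - 13182) = (-138 - 180) + (0 - 13182) = -318 - 13182 = -13500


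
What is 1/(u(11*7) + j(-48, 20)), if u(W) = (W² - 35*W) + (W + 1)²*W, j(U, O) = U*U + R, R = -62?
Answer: 1/473944 ≈ 2.1100e-6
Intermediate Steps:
j(U, O) = -62 + U² (j(U, O) = U*U - 62 = U² - 62 = -62 + U²)
u(W) = W² - 35*W + W*(1 + W)² (u(W) = (W² - 35*W) + (1 + W)²*W = (W² - 35*W) + W*(1 + W)² = W² - 35*W + W*(1 + W)²)
1/(u(11*7) + j(-48, 20)) = 1/((11*7)*(-35 + 11*7 + (1 + 11*7)²) + (-62 + (-48)²)) = 1/(77*(-35 + 77 + (1 + 77)²) + (-62 + 2304)) = 1/(77*(-35 + 77 + 78²) + 2242) = 1/(77*(-35 + 77 + 6084) + 2242) = 1/(77*6126 + 2242) = 1/(471702 + 2242) = 1/473944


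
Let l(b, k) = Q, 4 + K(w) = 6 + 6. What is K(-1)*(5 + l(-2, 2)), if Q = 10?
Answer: 120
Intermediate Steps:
K(w) = 8 (K(w) = -4 + (6 + 6) = -4 + 12 = 8)
l(b, k) = 10
K(-1)*(5 + l(-2, 2)) = 8*(5 + 10) = 8*15 = 120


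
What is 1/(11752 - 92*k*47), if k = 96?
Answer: -1/403352 ≈ -2.4792e-6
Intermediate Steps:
1/(11752 - 92*k*47) = 1/(11752 - 92*96*47) = 1/(11752 - 8832*47) = 1/(11752 - 415104) = 1/(-403352) = -1/403352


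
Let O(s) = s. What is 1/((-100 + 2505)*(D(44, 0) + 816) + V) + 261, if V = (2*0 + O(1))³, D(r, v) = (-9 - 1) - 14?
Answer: 497142622/1904761 ≈ 261.00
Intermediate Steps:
D(r, v) = -24 (D(r, v) = -10 - 14 = -24)
V = 1 (V = (2*0 + 1)³ = (0 + 1)³ = 1³ = 1)
1/((-100 + 2505)*(D(44, 0) + 816) + V) + 261 = 1/((-100 + 2505)*(-24 + 816) + 1) + 261 = 1/(2405*792 + 1) + 261 = 1/(1904760 + 1) + 261 = 1/1904761 + 261 = 497142622/1904761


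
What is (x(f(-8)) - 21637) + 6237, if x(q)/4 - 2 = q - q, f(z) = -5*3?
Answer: -15392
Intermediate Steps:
f(z) = -15
x(q) = 8 (x(q) = 8 + 4*(q - q) = 8 + 4*0 = 8 + 0 = 8)
(x(f(-8)) - 21637) + 6237 = (8 - 21637) + 6237 = -21629 + 6237 = -15392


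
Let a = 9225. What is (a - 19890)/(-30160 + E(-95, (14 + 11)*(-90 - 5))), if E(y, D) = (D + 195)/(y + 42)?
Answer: 37683/106420 ≈ 0.35410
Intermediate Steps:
E(y, D) = (195 + D)/(42 + y)
(a - 19890)/(-30160 + E(-95, (14 + 11)*(-90 - 5))) = (9225 - 19890)/(-30160 + (195 + (14 + 11)*(-90 - 5))/(42 - 95)) = -10665/(-30160 + (195 + 25*(-95))/(-53)) = -10665/(-30160 - (195 - 2375)/53) = -10665/(-30160 - 1/53*(-2180)) = -10665/(-30160 + 2180/53) = -10665/(-1596300/53) = -10665*(-53/1596300) = 37683/106420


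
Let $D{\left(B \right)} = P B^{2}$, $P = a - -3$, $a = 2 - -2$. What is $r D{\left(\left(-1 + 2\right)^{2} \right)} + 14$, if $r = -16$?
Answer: $-98$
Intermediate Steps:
$a = 4$ ($a = 2 + 2 = 4$)
$P = 7$ ($P = 4 - -3 = 4 + 3 = 7$)
$D{\left(B \right)} = 7 B^{2}$
$r D{\left(\left(-1 + 2\right)^{2} \right)} + 14 = - 16 \cdot 7 \left(\left(-1 + 2\right)^{2}\right)^{2} + 14 = - 16 \cdot 7 \left(1^{2}\right)^{2} + 14 = - 16 \cdot 7 \cdot 1^{2} + 14 = - 16 \cdot 7 \cdot 1 + 14 = \left(-16\right) 7 + 14 = -112 + 14 = -98$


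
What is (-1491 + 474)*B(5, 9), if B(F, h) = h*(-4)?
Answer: 36612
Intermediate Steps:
B(F, h) = -4*h
(-1491 + 474)*B(5, 9) = (-1491 + 474)*(-4*9) = -1017*(-36) = 36612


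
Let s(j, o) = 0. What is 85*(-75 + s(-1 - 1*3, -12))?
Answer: -6375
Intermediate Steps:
85*(-75 + s(-1 - 1*3, -12)) = 85*(-75 + 0) = 85*(-75) = -6375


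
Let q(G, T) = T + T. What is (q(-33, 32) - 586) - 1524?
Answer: -2046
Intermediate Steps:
q(G, T) = 2*T
(q(-33, 32) - 586) - 1524 = (2*32 - 586) - 1524 = (64 - 586) - 1524 = -522 - 1524 = -2046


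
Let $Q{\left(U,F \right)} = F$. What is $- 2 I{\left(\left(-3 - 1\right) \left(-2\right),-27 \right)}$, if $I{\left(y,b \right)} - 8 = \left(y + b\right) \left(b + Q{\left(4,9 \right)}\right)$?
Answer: $-700$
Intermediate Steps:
$I{\left(y,b \right)} = 8 + \left(9 + b\right) \left(b + y\right)$ ($I{\left(y,b \right)} = 8 + \left(y + b\right) \left(b + 9\right) = 8 + \left(b + y\right) \left(9 + b\right) = 8 + \left(9 + b\right) \left(b + y\right)$)
$- 2 I{\left(\left(-3 - 1\right) \left(-2\right),-27 \right)} = - 2 \left(8 + \left(-27\right)^{2} + 9 \left(-27\right) + 9 \left(-3 - 1\right) \left(-2\right) - 27 \left(-3 - 1\right) \left(-2\right)\right) = - 2 \left(8 + 729 - 243 + 9 \left(\left(-4\right) \left(-2\right)\right) - 27 \left(\left(-4\right) \left(-2\right)\right)\right) = - 2 \left(8 + 729 - 243 + 9 \cdot 8 - 216\right) = - 2 \left(8 + 729 - 243 + 72 - 216\right) = \left(-2\right) 350 = -700$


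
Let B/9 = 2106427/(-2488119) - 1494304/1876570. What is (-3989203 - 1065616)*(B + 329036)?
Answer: -1294238086877102216869789/778188245305 ≈ -1.6631e+12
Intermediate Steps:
B = -11506295834349/778188245305 (B = 9*(2106427/(-2488119) - 1494304/1876570) = 9*(2106427*(-1/2488119) - 1494304*1/1876570) = 9*(-2106427/2488119 - 747152/938285) = 9*(-3835431944783/2334564735915) = -11506295834349/778188245305 ≈ -14.786)
(-3989203 - 1065616)*(B + 329036) = (-3989203 - 1065616)*(-11506295834349/778188245305 + 329036) = -5054819*256040441186341631/778188245305 = -1294238086877102216869789/778188245305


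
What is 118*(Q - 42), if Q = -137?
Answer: -21122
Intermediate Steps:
118*(Q - 42) = 118*(-137 - 42) = 118*(-179) = -21122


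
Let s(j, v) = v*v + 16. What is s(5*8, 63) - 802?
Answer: 3183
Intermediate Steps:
s(j, v) = 16 + v² (s(j, v) = v² + 16 = 16 + v²)
s(5*8, 63) - 802 = (16 + 63²) - 802 = (16 + 3969) - 802 = 3985 - 802 = 3183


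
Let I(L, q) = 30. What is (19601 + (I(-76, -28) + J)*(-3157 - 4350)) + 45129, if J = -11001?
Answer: 82424027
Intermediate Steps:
(19601 + (I(-76, -28) + J)*(-3157 - 4350)) + 45129 = (19601 + (30 - 11001)*(-3157 - 4350)) + 45129 = (19601 - 10971*(-7507)) + 45129 = (19601 + 82359297) + 45129 = 82378898 + 45129 = 82424027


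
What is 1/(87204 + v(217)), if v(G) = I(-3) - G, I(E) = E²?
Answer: 1/86996 ≈ 1.1495e-5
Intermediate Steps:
v(G) = 9 - G (v(G) = (-3)² - G = 9 - G)
1/(87204 + v(217)) = 1/(87204 + (9 - 1*217)) = 1/(87204 + (9 - 217)) = 1/(87204 - 208) = 1/86996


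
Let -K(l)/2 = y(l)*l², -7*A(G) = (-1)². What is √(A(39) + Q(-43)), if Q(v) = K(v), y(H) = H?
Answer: √7791679/7 ≈ 398.77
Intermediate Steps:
A(G) = -⅐ (A(G) = -⅐*(-1)² = -⅐*1 = -⅐)
K(l) = -2*l³ (K(l) = -2*l*l² = -2*l³)
Q(v) = -2*v³
√(A(39) + Q(-43)) = √(-⅐ - 2*(-43)³) = √(-⅐ - 2*(-79507)) = √(-⅐ + 159014) = √(1113097/7) = √7791679/7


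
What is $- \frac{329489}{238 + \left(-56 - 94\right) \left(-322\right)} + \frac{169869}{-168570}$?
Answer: $- \frac{5315588521}{681837555} \approx -7.796$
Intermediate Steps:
$- \frac{329489}{238 + \left(-56 - 94\right) \left(-322\right)} + \frac{169869}{-168570} = - \frac{329489}{238 - -48300} + 169869 \left(- \frac{1}{168570}\right) = - \frac{329489}{238 + 48300} - \frac{56623}{56190} = - \frac{329489}{48538} - \frac{56623}{56190} = - \frac{5315588521}{681837555}$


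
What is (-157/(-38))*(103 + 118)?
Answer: 34697/38 ≈ 913.08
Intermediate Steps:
(-157/(-38))*(103 + 118) = -157*(-1/38)*221 = (157/38)*221 = 34697/38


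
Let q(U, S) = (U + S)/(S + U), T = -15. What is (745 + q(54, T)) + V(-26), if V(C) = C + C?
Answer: 694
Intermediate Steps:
V(C) = 2*C
q(U, S) = 1 (q(U, S) = (S + U)/(S + U) = 1)
(745 + q(54, T)) + V(-26) = (745 + 1) + 2*(-26) = 746 - 52 = 694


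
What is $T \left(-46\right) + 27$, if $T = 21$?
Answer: $-939$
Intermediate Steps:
$T \left(-46\right) + 27 = 21 \left(-46\right) + 27 = -966 + 27 = -939$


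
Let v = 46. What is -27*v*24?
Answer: -29808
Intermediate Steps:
-27*v*24 = -27*46*24 = -1242*24 = -29808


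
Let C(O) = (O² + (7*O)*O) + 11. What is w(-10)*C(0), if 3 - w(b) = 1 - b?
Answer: -88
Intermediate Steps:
C(O) = 11 + 8*O² (C(O) = (O² + 7*O²) + 11 = 8*O² + 11 = 11 + 8*O²)
w(b) = 2 + b (w(b) = 3 - (1 - b) = 3 + (-1 + b) = 2 + b)
w(-10)*C(0) = (2 - 10)*(11 + 8*0²) = -8*(11 + 8*0) = -8*(11 + 0) = -8*11 = -88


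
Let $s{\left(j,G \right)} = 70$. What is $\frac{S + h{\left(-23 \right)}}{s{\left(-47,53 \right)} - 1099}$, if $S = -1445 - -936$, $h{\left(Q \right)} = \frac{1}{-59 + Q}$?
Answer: $\frac{13913}{28126} \approx 0.49467$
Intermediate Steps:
$S = -509$ ($S = -1445 + 936 = -509$)
$\frac{S + h{\left(-23 \right)}}{s{\left(-47,53 \right)} - 1099} = \frac{-509 + \frac{1}{-59 - 23}}{70 - 1099} = \frac{-509 + \frac{1}{-82}}{-1029} = \left(-509 - \frac{1}{82}\right) \left(- \frac{1}{1029}\right) = \left(- \frac{41739}{82}\right) \left(- \frac{1}{1029}\right) = \frac{13913}{28126}$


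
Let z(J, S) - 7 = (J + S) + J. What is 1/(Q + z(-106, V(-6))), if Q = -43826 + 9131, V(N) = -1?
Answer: -1/34901 ≈ -2.8652e-5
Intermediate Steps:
z(J, S) = 7 + S + 2*J (z(J, S) = 7 + ((J + S) + J) = 7 + (S + 2*J) = 7 + S + 2*J)
Q = -34695
1/(Q + z(-106, V(-6))) = 1/(-34695 + (7 - 1 + 2*(-106))) = 1/(-34695 + (7 - 1 - 212)) = 1/(-34695 - 206) = 1/(-34901) = -1/34901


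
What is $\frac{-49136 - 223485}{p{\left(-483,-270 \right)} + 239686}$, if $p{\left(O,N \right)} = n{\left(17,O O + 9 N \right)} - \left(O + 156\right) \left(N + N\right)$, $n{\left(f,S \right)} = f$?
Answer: $- \frac{272621}{63123} \approx -4.3189$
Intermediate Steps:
$p{\left(O,N \right)} = 17 - 2 N \left(156 + O\right)$ ($p{\left(O,N \right)} = 17 - \left(O + 156\right) \left(N + N\right) = 17 - \left(156 + O\right) 2 N = 17 - 2 N \left(156 + O\right)$)
$\frac{-49136 - 223485}{p{\left(-483,-270 \right)} + 239686} = \frac{-49136 - 223485}{\left(17 - -84240 - \left(-540\right) \left(-483\right)\right) + 239686} = \frac{-49136 - 223485}{\left(17 + 84240 - 260820\right) + 239686} = - \frac{272621}{-176563 + 239686} = - \frac{272621}{63123}$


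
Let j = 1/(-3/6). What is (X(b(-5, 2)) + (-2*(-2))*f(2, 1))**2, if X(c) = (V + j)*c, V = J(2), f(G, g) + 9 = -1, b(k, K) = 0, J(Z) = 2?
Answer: 1600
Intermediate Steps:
f(G, g) = -10 (f(G, g) = -9 - 1 = -10)
V = 2
j = -2 (j = 1/(-3*1/6) = 1/(-1/2) = -2)
X(c) = 0 (X(c) = (2 - 2)*c = 0*c = 0)
(X(b(-5, 2)) + (-2*(-2))*f(2, 1))**2 = (0 - 2*(-2)*(-10))**2 = (0 + 4*(-10))**2 = (0 - 40)**2 = (-40)**2 = 1600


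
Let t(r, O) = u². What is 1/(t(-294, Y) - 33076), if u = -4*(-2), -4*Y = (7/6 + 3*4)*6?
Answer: -1/33012 ≈ -3.0292e-5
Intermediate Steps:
Y = -79/4 (Y = -(7/6 + 3*4)*6/4 = -(7*(⅙) + 12)*6/4 = -(7/6 + 12)*6/4 = -79*6/24 = -¼*79 = -79/4 ≈ -19.750)
u = 8
t(r, O) = 64 (t(r, O) = 8² = 64)
1/(t(-294, Y) - 33076) = 1/(64 - 33076) = 1/(-33012) = -1/33012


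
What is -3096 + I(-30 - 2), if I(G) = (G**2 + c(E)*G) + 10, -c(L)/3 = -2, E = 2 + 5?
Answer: -2254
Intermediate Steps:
E = 7
c(L) = 6 (c(L) = -3*(-2) = 6)
I(G) = 10 + G**2 + 6*G (I(G) = (G**2 + 6*G) + 10 = 10 + G**2 + 6*G)
-3096 + I(-30 - 2) = -3096 + (10 + (-30 - 2)**2 + 6*(-30 - 2)) = -3096 + (10 + (-32)**2 + 6*(-32)) = -3096 + (10 + 1024 - 192) = -3096 + 842 = -2254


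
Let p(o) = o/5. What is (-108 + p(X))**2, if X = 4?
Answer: 287296/25 ≈ 11492.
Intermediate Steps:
p(o) = o/5 (p(o) = o*(1/5) = o/5)
(-108 + p(X))**2 = (-108 + (1/5)*4)**2 = (-108 + 4/5)**2 = (-536/5)**2 = 287296/25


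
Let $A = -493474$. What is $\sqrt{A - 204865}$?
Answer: $i \sqrt{698339} \approx 835.67 i$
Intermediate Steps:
$\sqrt{A - 204865} = \sqrt{-493474 - 204865} = \sqrt{-698339} = i \sqrt{698339}$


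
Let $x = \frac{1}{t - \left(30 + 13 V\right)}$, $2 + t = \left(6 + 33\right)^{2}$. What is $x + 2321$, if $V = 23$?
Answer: $\frac{2761991}{1190} \approx 2321.0$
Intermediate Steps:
$t = 1519$ ($t = -2 + \left(6 + 33\right)^{2} = -2 + 39^{2} = -2 + 1521 = 1519$)
$x = \frac{1}{1190}$ ($x = \frac{1}{1519 - 329} = \frac{1}{1190} \approx 0.00084034$)
$x + 2321 = \frac{1}{1190} + 2321 = \frac{2761991}{1190}$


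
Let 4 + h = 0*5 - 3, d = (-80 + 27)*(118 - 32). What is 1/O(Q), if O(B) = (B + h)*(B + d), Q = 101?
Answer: -1/418958 ≈ -2.3869e-6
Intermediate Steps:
d = -4558 (d = -53*86 = -4558)
h = -7 (h = -4 + (0*5 - 3) = -4 + (0 - 3) = -4 - 3 = -7)
O(B) = (-4558 + B)*(-7 + B) (O(B) = (B - 7)*(B - 4558) = (-7 + B)*(-4558 + B) = (-4558 + B)*(-7 + B))
1/O(Q) = 1/(31906 + 101² - 4565*101) = 1/(31906 + 10201 - 461065) = 1/(-418958) = -1/418958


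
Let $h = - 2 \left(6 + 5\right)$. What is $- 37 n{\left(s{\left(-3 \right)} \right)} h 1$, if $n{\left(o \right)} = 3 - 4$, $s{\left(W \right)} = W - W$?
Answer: $-814$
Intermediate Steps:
$s{\left(W \right)} = 0$
$n{\left(o \right)} = -1$
$h = -22$ ($h = \left(-2\right) 11 = -22$)
$- 37 n{\left(s{\left(-3 \right)} \right)} h 1 = - 37 \left(-1\right) \left(-22\right) 1 = - 37 \cdot 22 \cdot 1 = \left(-37\right) 22 = -814$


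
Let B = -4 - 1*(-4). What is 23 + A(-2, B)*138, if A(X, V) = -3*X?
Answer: 851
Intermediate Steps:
B = 0 (B = -4 + 4 = 0)
23 + A(-2, B)*138 = 23 - 3*(-2)*138 = 23 + 6*138 = 23 + 828 = 851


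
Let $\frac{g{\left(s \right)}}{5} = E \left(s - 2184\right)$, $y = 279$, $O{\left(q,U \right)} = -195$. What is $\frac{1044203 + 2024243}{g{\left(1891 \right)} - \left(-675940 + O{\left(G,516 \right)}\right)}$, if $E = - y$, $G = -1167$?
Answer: $\frac{1534223}{542435} \approx 2.8284$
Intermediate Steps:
$E = -279$ ($E = \left(-1\right) 279 = -279$)
$g{\left(s \right)} = 3046680 - 1395 s$ ($g{\left(s \right)} = 5 \left(- 279 \left(s - 2184\right)\right) = 5 \left(- 279 \left(-2184 + s\right)\right) = 5 \left(609336 - 279 s\right) = 3046680 - 1395 s$)
$\frac{1044203 + 2024243}{g{\left(1891 \right)} - \left(-675940 + O{\left(G,516 \right)}\right)} = \frac{1044203 + 2024243}{\left(3046680 - 2637945\right) + \left(675940 - -195\right)} = \frac{3068446}{\left(3046680 - 2637945\right) + \left(675940 + 195\right)} = \frac{3068446}{408735 + 676135} = \frac{3068446}{1084870} = 3068446 \cdot \frac{1}{1084870} = \frac{1534223}{542435}$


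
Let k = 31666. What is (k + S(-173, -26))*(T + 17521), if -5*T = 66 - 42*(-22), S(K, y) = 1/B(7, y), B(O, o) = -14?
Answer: 7679684329/14 ≈ 5.4855e+8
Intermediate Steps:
S(K, y) = -1/14 (S(K, y) = 1/(-14) = -1/14)
T = -198 (T = -(66 - 42*(-22))/5 = -(66 + 924)/5 = -1/5*990 = -198)
(k + S(-173, -26))*(T + 17521) = (31666 - 1/14)*(-198 + 17521) = (443323/14)*17323 = 7679684329/14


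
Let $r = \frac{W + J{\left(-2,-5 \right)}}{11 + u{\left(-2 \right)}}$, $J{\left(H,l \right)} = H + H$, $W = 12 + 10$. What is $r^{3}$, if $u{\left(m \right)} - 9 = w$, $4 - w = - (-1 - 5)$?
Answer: $1$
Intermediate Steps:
$W = 22$
$J{\left(H,l \right)} = 2 H$
$w = -2$ ($w = 4 - - (-1 - 5) = 4 - \left(-1\right) \left(-6\right) = 4 - 6 = -2$)
$u{\left(m \right)} = 7$ ($u{\left(m \right)} = 9 - 2 = 7$)
$r = 1$ ($r = \frac{22 + 2 \left(-2\right)}{11 + 7} = \frac{22 - 4}{18} = 18 \cdot \frac{1}{18} = 1$)
$r^{3} = 1^{3} = 1$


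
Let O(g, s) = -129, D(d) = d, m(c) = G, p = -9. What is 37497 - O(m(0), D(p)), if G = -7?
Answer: 37626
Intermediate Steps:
m(c) = -7
37497 - O(m(0), D(p)) = 37497 - 1*(-129) = 37497 + 129 = 37626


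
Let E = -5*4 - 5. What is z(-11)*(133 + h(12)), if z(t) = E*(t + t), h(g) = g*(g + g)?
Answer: 231550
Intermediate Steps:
h(g) = 2*g² (h(g) = g*(2*g) = 2*g²)
E = -25 (E = -20 - 5 = -25)
z(t) = -50*t (z(t) = -25*(t + t) = -50*t)
z(-11)*(133 + h(12)) = (-50*(-11))*(133 + 2*12²) = 550*(133 + 2*144) = 550*(133 + 288) = 550*421 = 231550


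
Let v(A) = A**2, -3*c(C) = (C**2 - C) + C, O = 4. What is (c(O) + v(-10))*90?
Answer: 8520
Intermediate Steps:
c(C) = -C**2/3 (c(C) = -((C**2 - C) + C)/3 = -C**2/3)
(c(O) + v(-10))*90 = (-1/3*4**2 + (-10)**2)*90 = (-1/3*16 + 100)*90 = (-16/3 + 100)*90 = (284/3)*90 = 8520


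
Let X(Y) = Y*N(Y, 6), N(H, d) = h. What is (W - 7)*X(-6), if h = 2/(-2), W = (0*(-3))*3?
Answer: -42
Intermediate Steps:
W = 0 (W = 0*3 = 0)
h = -1 (h = 2*(-½) = -1)
N(H, d) = -1
X(Y) = -Y (X(Y) = Y*(-1) = -Y)
(W - 7)*X(-6) = (0 - 7)*(-1*(-6)) = -7*6 = -42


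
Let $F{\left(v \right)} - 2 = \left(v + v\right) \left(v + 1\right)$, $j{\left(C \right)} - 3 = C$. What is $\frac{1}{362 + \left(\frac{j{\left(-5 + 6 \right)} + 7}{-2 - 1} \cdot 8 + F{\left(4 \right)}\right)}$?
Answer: $\frac{3}{1124} \approx 0.002669$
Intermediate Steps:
$j{\left(C \right)} = 3 + C$
$F{\left(v \right)} = 2 + 2 v \left(1 + v\right)$ ($F{\left(v \right)} = 2 + \left(v + v\right) \left(v + 1\right) = 2 + 2 v \left(1 + v\right)$)
$\frac{1}{362 + \left(\frac{j{\left(-5 + 6 \right)} + 7}{-2 - 1} \cdot 8 + F{\left(4 \right)}\right)} = \frac{1}{362 + \left(\frac{\left(3 + \left(-5 + 6\right)\right) + 7}{-2 - 1} \cdot 8 + \left(2 + 2 \cdot 4 + 2 \cdot 4^{2}\right)\right)} = \frac{1}{362 + \left(\frac{\left(3 + 1\right) + 7}{-3} \cdot 8 + \left(2 + 8 + 2 \cdot 16\right)\right)} = \frac{1}{362 + \left(\left(4 + 7\right) \left(- \frac{1}{3}\right) 8 + \left(2 + 8 + 32\right)\right)} = \frac{1}{362 + \left(11 \left(- \frac{1}{3}\right) 8 + 42\right)} = \frac{1}{362 + \left(\left(- \frac{11}{3}\right) 8 + 42\right)} = \frac{1}{362 + \left(- \frac{88}{3} + 42\right)} = \frac{1}{362 + \frac{38}{3}} = \frac{1}{\frac{1124}{3}} = \frac{3}{1124}$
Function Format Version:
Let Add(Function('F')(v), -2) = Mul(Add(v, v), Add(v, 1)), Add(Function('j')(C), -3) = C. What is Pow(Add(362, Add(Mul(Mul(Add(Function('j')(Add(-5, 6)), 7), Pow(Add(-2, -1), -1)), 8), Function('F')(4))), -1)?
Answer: Rational(3, 1124) ≈ 0.0026690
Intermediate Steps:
Function('j')(C) = Add(3, C)
Function('F')(v) = Add(2, Mul(2, v, Add(1, v))) (Function('F')(v) = Add(2, Mul(Add(v, v), Add(v, 1))) = Add(2, Mul(Mul(2, v), Add(1, v))) = Add(2, Mul(2, v, Add(1, v))))
Pow(Add(362, Add(Mul(Mul(Add(Function('j')(Add(-5, 6)), 7), Pow(Add(-2, -1), -1)), 8), Function('F')(4))), -1) = Pow(Add(362, Add(Mul(Mul(Add(Add(3, Add(-5, 6)), 7), Pow(Add(-2, -1), -1)), 8), Add(2, Mul(2, 4), Mul(2, Pow(4, 2))))), -1) = Pow(Add(362, Add(Mul(Mul(Add(Add(3, 1), 7), Pow(-3, -1)), 8), Add(2, 8, Mul(2, 16)))), -1) = Pow(Add(362, Add(Mul(Mul(Add(4, 7), Rational(-1, 3)), 8), Add(2, 8, 32))), -1) = Pow(Add(362, Add(Mul(Mul(11, Rational(-1, 3)), 8), 42)), -1) = Pow(Add(362, Add(Mul(Rational(-11, 3), 8), 42)), -1) = Pow(Add(362, Add(Rational(-88, 3), 42)), -1) = Pow(Add(362, Rational(38, 3)), -1) = Pow(Rational(1124, 3), -1) = Rational(3, 1124)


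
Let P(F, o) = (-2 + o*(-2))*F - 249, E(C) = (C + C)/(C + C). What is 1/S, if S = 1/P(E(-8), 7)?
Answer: -265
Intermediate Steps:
E(C) = 1 (E(C) = (2*C)/((2*C)) = (2*C)*(1/(2*C)) = 1)
P(F, o) = -249 + F*(-2 - 2*o) (P(F, o) = (-2 - 2*o)*F - 249 = F*(-2 - 2*o) - 249 = -249 + F*(-2 - 2*o))
S = -1/265 (S = 1/(-249 - 2*1 - 2*1*7) = 1/(-249 - 2 - 14) = 1/(-265) = -1/265 ≈ -0.0037736)
1/S = 1/(-1/265) = -265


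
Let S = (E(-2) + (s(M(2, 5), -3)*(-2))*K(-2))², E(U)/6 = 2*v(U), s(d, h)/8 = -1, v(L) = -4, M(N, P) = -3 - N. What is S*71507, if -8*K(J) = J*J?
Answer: 224245952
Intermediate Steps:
s(d, h) = -8 (s(d, h) = 8*(-1) = -8)
K(J) = -J²/8 (K(J) = -J*J/8 = -J²/8)
E(U) = -48 (E(U) = 6*(2*(-4)) = 6*(-8) = -48)
S = 3136 (S = (-48 + (-8*(-2))*(-⅛*(-2)²))² = (-48 + 16*(-⅛*4))² = (-48 + 16*(-½))² = (-48 - 8)² = (-56)² = 3136)
S*71507 = 3136*71507 = 224245952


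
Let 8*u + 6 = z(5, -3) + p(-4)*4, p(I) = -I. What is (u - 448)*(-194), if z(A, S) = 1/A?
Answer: 1733293/20 ≈ 86665.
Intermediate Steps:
u = 51/40 (u = -¾ + (1/5 - 1*(-4)*4)/8 = -¾ + (⅕ + 4*4)/8 = -¾ + (⅕ + 16)/8 = -¾ + (⅛)*(81/5) = -¾ + 81/40 = 51/40 ≈ 1.2750)
(u - 448)*(-194) = (51/40 - 448)*(-194) = -17869/40*(-194) = 1733293/20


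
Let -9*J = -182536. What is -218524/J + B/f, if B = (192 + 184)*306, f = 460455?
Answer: -73715196147/7004134490 ≈ -10.525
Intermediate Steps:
J = 182536/9 (J = -⅑*(-182536) = 182536/9 ≈ 20282.)
B = 115056 (B = 376*306 = 115056)
-218524/J + B/f = -218524/182536/9 + 115056/460455 = -218524*9/182536 + 115056*(1/460455) = -491679/45634 + 38352/153485 = -73715196147/7004134490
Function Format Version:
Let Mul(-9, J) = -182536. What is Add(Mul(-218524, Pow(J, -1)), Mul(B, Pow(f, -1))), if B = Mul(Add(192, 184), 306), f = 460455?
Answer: Rational(-73715196147, 7004134490) ≈ -10.525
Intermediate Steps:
J = Rational(182536, 9) (J = Mul(Rational(-1, 9), -182536) = Rational(182536, 9) ≈ 20282.)
B = 115056 (B = Mul(376, 306) = 115056)
Add(Mul(-218524, Pow(J, -1)), Mul(B, Pow(f, -1))) = Add(Mul(-218524, Pow(Rational(182536, 9), -1)), Mul(115056, Pow(460455, -1))) = Add(Mul(-218524, Rational(9, 182536)), Mul(115056, Rational(1, 460455))) = Add(Rational(-491679, 45634), Rational(38352, 153485)) = Rational(-73715196147, 7004134490)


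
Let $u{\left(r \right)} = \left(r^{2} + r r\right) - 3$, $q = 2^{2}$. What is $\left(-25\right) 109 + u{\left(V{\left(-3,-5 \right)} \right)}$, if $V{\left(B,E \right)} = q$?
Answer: $-2696$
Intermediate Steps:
$q = 4$
$V{\left(B,E \right)} = 4$
$u{\left(r \right)} = -3 + 2 r^{2}$ ($u{\left(r \right)} = \left(r^{2} + r^{2}\right) - 3 = 2 r^{2} - 3 = -3 + 2 r^{2}$)
$\left(-25\right) 109 + u{\left(V{\left(-3,-5 \right)} \right)} = \left(-25\right) 109 - \left(3 - 2 \cdot 4^{2}\right) = -2725 + \left(-3 + 2 \cdot 16\right) = -2725 + \left(-3 + 32\right) = -2725 + 29 = -2696$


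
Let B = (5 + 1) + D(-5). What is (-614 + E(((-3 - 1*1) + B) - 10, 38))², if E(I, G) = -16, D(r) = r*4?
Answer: 396900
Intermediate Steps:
D(r) = 4*r
B = -14 (B = (5 + 1) + 4*(-5) = 6 - 20 = -14)
(-614 + E(((-3 - 1*1) + B) - 10, 38))² = (-614 - 16)² = (-630)² = 396900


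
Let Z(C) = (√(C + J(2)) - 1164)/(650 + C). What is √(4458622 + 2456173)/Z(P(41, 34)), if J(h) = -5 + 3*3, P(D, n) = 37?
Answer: -799668*√6914795/1354855 - 687*√283506595/1354855 ≈ -1560.6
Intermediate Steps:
J(h) = 4 (J(h) = -5 + 9 = 4)
Z(C) = (-1164 + √(4 + C))/(650 + C) (Z(C) = (√(C + 4) - 1164)/(650 + C) = (√(4 + C) - 1164)/(650 + C) = (-1164 + √(4 + C))/(650 + C))
√(4458622 + 2456173)/Z(P(41, 34)) = √(4458622 + 2456173)/(((-1164 + √(4 + 37))/(650 + 37))) = √6914795/(((-1164 + √41)/687)) = √6914795/(-388/229 + √41/687)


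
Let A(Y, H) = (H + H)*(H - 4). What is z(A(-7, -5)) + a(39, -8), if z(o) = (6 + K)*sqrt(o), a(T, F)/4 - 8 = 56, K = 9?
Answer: 256 + 45*sqrt(10) ≈ 398.30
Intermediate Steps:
a(T, F) = 256 (a(T, F) = 32 + 4*56 = 32 + 224 = 256)
A(Y, H) = 2*H*(-4 + H) (A(Y, H) = (2*H)*(-4 + H) = 2*H*(-4 + H))
z(o) = 15*sqrt(o) (z(o) = (6 + 9)*sqrt(o) = 15*sqrt(o))
z(A(-7, -5)) + a(39, -8) = 15*sqrt(2*(-5)*(-4 - 5)) + 256 = 15*sqrt(2*(-5)*(-9)) + 256 = 15*sqrt(90) + 256 = 15*(3*sqrt(10)) + 256 = 45*sqrt(10) + 256 = 256 + 45*sqrt(10)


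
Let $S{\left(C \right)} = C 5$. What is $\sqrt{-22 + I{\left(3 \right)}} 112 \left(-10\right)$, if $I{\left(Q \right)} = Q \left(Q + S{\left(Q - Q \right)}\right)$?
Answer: $- 1120 i \sqrt{13} \approx - 4038.2 i$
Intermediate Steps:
$S{\left(C \right)} = 5 C$
$I{\left(Q \right)} = Q^{2}$ ($I{\left(Q \right)} = Q \left(Q + 5 \left(Q - Q\right)\right) = Q \left(Q + 5 \cdot 0\right) = Q \left(Q + 0\right) = Q Q = Q^{2}$)
$\sqrt{-22 + I{\left(3 \right)}} 112 \left(-10\right) = \sqrt{-22 + 3^{2}} \cdot 112 \left(-10\right) = \sqrt{-22 + 9} \cdot 112 \left(-10\right) = \sqrt{-13} \cdot 112 \left(-10\right) = i \sqrt{13} \cdot 112 \left(-10\right) = 112 i \sqrt{13} \left(-10\right) = - 1120 i \sqrt{13}$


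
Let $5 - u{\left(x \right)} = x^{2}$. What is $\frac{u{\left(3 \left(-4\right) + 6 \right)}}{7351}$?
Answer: $- \frac{31}{7351} \approx -0.0042171$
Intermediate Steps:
$u{\left(x \right)} = 5 - x^{2}$
$\frac{u{\left(3 \left(-4\right) + 6 \right)}}{7351} = \frac{5 - \left(3 \left(-4\right) + 6\right)^{2}}{7351} = \left(5 - \left(-12 + 6\right)^{2}\right) \frac{1}{7351} = \left(5 - \left(-6\right)^{2}\right) \frac{1}{7351} = \left(5 - 36\right) \frac{1}{7351} = \left(-31\right) \frac{1}{7351} = - \frac{31}{7351}$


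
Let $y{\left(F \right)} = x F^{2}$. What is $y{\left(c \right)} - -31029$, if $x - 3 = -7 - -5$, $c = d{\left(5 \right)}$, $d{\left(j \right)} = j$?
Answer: $31054$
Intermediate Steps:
$c = 5$
$x = 1$ ($x = 3 - 2 = 1$)
$y{\left(F \right)} = F^{2}$ ($y{\left(F \right)} = 1 F^{2} = F^{2}$)
$y{\left(c \right)} - -31029 = 5^{2} - -31029 = 25 + 31029 = 31054$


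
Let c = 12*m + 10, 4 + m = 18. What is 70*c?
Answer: 12460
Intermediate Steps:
m = 14 (m = -4 + 18 = 14)
c = 178 (c = 12*14 + 10 = 168 + 10 = 178)
70*c = 70*178 = 12460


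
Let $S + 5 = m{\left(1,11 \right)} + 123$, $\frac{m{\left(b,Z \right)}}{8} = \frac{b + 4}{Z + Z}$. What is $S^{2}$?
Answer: $\frac{1737124}{121} \approx 14356.0$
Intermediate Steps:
$m{\left(b,Z \right)} = \frac{4 \left(4 + b\right)}{Z}$ ($m{\left(b,Z \right)} = 8 \frac{b + 4}{Z + Z} = 8 \frac{4 + b}{2 Z} = \frac{4 \left(4 + b\right)}{Z}$)
$S = \frac{1318}{11}$ ($S = -5 + \left(\frac{4 \left(4 + 1\right)}{11} + 123\right) = -5 + \left(4 \cdot \frac{1}{11} \cdot 5 + 123\right) = -5 + \left(\frac{20}{11} + 123\right) = -5 + \frac{1373}{11} = \frac{1318}{11} \approx 119.82$)
$S^{2} = \left(\frac{1318}{11}\right)^{2} = \frac{1737124}{121}$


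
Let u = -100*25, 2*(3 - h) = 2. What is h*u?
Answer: -5000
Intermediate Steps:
h = 2 (h = 3 - ½*2 = 3 - 1 = 2)
u = -2500
h*u = 2*(-2500) = -5000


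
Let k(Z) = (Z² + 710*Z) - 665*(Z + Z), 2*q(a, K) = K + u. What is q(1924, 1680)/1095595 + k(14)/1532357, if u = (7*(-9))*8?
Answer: -8394002064/1678842667415 ≈ -0.0049999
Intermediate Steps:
u = -504 (u = -63*8 = -504)
q(a, K) = -252 + K/2 (q(a, K) = (K - 504)/2 = (-504 + K)/2 = -252 + K/2)
k(Z) = Z² - 620*Z (k(Z) = (Z² + 710*Z) - 1330*Z = Z² - 620*Z)
q(1924, 1680)/1095595 + k(14)/1532357 = (-252 + (½)*1680)/1095595 + (14*(-620 + 14))/1532357 = (-252 + 840)*(1/1095595) + (14*(-606))*(1/1532357) = 588*(1/1095595) - 8484*1/1532357 = 588/1095595 - 8484/1532357 = -8394002064/1678842667415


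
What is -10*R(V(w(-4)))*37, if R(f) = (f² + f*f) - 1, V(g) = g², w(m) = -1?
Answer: -370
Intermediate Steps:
R(f) = -1 + 2*f² (R(f) = (f² + f²) - 1 = 2*f² - 1 = -1 + 2*f²)
-10*R(V(w(-4)))*37 = -10*(-1 + 2*((-1)²)²)*37 = -10*(-1 + 2*1²)*37 = -10*(-1 + 2*1)*37 = -10*(-1 + 2)*37 = -10*1*37 = -10*37 = -370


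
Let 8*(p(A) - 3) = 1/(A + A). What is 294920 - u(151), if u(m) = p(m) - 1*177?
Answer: 712947103/2416 ≈ 2.9509e+5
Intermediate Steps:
p(A) = 3 + 1/(16*A) (p(A) = 3 + 1/(8*(A + A)) = 3 + 1/(8*((2*A))) = 3 + (1/(2*A))/8 = 3 + 1/(16*A))
u(m) = -174 + 1/(16*m) (u(m) = (3 + 1/(16*m)) - 1*177 = (3 + 1/(16*m)) - 177 = -174 + 1/(16*m))
294920 - u(151) = 294920 - (-174 + (1/16)/151) = 294920 - (-174 + (1/16)*(1/151)) = 294920 - (-174 + 1/2416) = 294920 - 1*(-420383/2416) = 294920 + 420383/2416 = 712947103/2416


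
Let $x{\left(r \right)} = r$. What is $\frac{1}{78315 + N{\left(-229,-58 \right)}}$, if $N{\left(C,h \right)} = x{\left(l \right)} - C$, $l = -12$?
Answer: $\frac{1}{78532} \approx 1.2734 \cdot 10^{-5}$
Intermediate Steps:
$N{\left(C,h \right)} = -12 - C$
$\frac{1}{78315 + N{\left(-229,-58 \right)}} = \frac{1}{78315 - -217} = \frac{1}{78315 + \left(-12 + 229\right)} = \frac{1}{78315 + 217} = \frac{1}{78532}$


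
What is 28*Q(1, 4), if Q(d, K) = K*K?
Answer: 448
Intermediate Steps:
Q(d, K) = K²
28*Q(1, 4) = 28*4² = 28*16 = 448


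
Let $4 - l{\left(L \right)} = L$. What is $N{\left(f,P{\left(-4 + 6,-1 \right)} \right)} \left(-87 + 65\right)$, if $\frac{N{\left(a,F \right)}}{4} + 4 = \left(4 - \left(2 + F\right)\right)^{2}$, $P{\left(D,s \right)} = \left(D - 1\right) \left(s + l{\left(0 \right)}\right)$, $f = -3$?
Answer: $264$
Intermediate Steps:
$l{\left(L \right)} = 4 - L$
$P{\left(D,s \right)} = \left(-1 + D\right) \left(4 + s\right)$ ($P{\left(D,s \right)} = \left(D - 1\right) \left(s + \left(4 - 0\right)\right) = \left(-1 + D\right) \left(s + \left(4 + 0\right)\right) = \left(-1 + D\right) \left(s + 4\right) = \left(-1 + D\right) \left(4 + s\right)$)
$N{\left(a,F \right)} = -16 + 4 \left(2 - F\right)^{2}$ ($N{\left(a,F \right)} = -16 + 4 \left(4 - \left(2 + F\right)\right)^{2} = -16 + 4 \left(2 - F\right)^{2}$)
$N{\left(f,P{\left(-4 + 6,-1 \right)} \right)} \left(-87 + 65\right) = 4 \left(-4 - -1 + 4 \left(-4 + 6\right) + \left(-4 + 6\right) \left(-1\right)\right) \left(-4 + \left(-4 - -1 + 4 \left(-4 + 6\right) + \left(-4 + 6\right) \left(-1\right)\right)\right) \left(-87 + 65\right) = 4 \left(-4 + 1 + 4 \cdot 2 + 2 \left(-1\right)\right) \left(-4 + \left(-4 + 1 + 4 \cdot 2 + 2 \left(-1\right)\right)\right) \left(-22\right) = 4 \left(-4 + 1 + 8 - 2\right) \left(-4 + \left(-4 + 1 + 8 - 2\right)\right) \left(-22\right) = 4 \cdot 3 \left(-4 + 3\right) \left(-22\right) = 4 \cdot 3 \left(-1\right) \left(-22\right) = \left(-12\right) \left(-22\right) = 264$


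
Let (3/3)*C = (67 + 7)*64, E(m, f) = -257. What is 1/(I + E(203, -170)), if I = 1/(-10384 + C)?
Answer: -5648/1451537 ≈ -0.0038910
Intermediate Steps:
C = 4736 (C = (67 + 7)*64 = 74*64 = 4736)
I = -1/5648 (I = 1/(-10384 + 4736) = 1/(-5648) = -1/5648 ≈ -0.00017705)
1/(I + E(203, -170)) = 1/(-1/5648 - 257) = 1/(-1451537/5648) = -5648/1451537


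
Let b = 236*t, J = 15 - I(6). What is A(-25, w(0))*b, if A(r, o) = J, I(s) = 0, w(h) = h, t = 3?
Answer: 10620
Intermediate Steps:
J = 15 (J = 15 - 1*0 = 15 + 0 = 15)
b = 708 (b = 236*3 = 708)
A(r, o) = 15
A(-25, w(0))*b = 15*708 = 10620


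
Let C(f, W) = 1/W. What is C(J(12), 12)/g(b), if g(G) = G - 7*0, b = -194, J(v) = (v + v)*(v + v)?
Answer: -1/2328 ≈ -0.00042955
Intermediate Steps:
J(v) = 4*v² (J(v) = (2*v)*(2*v) = 4*v²)
g(G) = G (g(G) = G + 0 = G)
C(J(12), 12)/g(b) = 1/(12*(-194)) = (1/12)*(-1/194) = -1/2328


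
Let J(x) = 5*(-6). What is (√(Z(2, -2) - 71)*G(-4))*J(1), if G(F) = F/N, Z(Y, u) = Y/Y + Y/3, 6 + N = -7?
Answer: -160*I*√39/13 ≈ -76.862*I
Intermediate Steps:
N = -13 (N = -6 - 7 = -13)
Z(Y, u) = 1 + Y/3 (Z(Y, u) = 1 + Y*(⅓) = 1 + Y/3)
J(x) = -30
G(F) = -F/13 (G(F) = F/(-13) = F*(-1/13) = -F/13)
(√(Z(2, -2) - 71)*G(-4))*J(1) = (√((1 + (⅓)*2) - 71)*(-1/13*(-4)))*(-30) = (√((1 + ⅔) - 71)*(4/13))*(-30) = (√(5/3 - 71)*(4/13))*(-30) = (√(-208/3)*(4/13))*(-30) = ((4*I*√39/3)*(4/13))*(-30) = (16*I*√39/39)*(-30) = -160*I*√39/13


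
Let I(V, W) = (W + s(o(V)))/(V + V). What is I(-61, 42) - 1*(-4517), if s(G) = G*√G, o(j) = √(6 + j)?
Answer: 275516/61 - 55^(¾)*I^(3/2)/122 ≈ 4516.8 - 0.11706*I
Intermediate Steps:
s(G) = G^(3/2)
I(V, W) = (W + (6 + V)^(¾))/(2*V) (I(V, W) = (W + (√(6 + V))^(3/2))/(V + V) = (W + (6 + V)^(¾))/((2*V)) = (W + (6 + V)^(¾))*(1/(2*V)) = (W + (6 + V)^(¾))/(2*V))
I(-61, 42) - 1*(-4517) = (½)*(42 + (6 - 61)^(¾))/(-61) - 1*(-4517) = (½)*(-1/61)*(42 + (-55)^(¾)) + 4517 = (-21/61 - (-55)^(¾)/122) + 4517 = 275516/61 - (-55)^(¾)/122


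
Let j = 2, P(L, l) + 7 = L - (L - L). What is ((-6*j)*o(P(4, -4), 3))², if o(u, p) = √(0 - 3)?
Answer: -432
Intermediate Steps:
P(L, l) = -7 + L (P(L, l) = -7 + (L - (L - L)) = -7 + (L - 1*0) = -7 + (L + 0) = -7 + L)
o(u, p) = I*√3 (o(u, p) = √(-3) = I*√3)
((-6*j)*o(P(4, -4), 3))² = ((-6*2)*(I*√3))² = (-12*I*√3)² = -432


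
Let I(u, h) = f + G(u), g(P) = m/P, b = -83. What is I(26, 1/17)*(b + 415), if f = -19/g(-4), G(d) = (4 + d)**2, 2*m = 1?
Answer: 349264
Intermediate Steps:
m = 1/2 (m = (1/2)*1 = 1/2 ≈ 0.50000)
g(P) = 1/(2*P)
f = 152 (f = -19/((1/2)/(-4)) = -19/((1/2)*(-1/4)) = -19/(-1/8) = -19*(-8) = 152)
I(u, h) = 152 + (4 + u)**2
I(26, 1/17)*(b + 415) = (152 + (4 + 26)**2)*(-83 + 415) = (152 + 30**2)*332 = (152 + 900)*332 = 1052*332 = 349264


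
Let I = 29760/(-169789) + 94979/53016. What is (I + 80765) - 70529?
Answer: 92154246808535/9001533624 ≈ 10238.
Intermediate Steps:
I = 14548633271/9001533624 (I = 29760*(-1/169789) + 94979*(1/53016) = -29760/169789 + 94979/53016 = 14548633271/9001533624 ≈ 1.6162)
(I + 80765) - 70529 = (14548633271/9001533624 + 80765) - 70529 = 727023411775631/9001533624 - 70529 = 92154246808535/9001533624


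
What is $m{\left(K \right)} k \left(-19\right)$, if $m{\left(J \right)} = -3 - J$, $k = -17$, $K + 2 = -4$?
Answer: $969$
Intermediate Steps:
$K = -6$ ($K = -2 - 4 = -6$)
$m{\left(K \right)} k \left(-19\right) = \left(-3 - -6\right) \left(-17\right) \left(-19\right) = \left(-3 + 6\right) \left(-17\right) \left(-19\right) = 3 \left(-17\right) \left(-19\right) = \left(-51\right) \left(-19\right) = 969$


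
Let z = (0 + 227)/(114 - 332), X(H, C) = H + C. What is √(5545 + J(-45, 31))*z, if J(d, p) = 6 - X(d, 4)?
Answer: -227*√1398/109 ≈ -77.867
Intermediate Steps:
X(H, C) = C + H
J(d, p) = 2 - d (J(d, p) = 6 - (4 + d) = 6 + (-4 - d) = 2 - d)
z = -227/218 (z = 227/(-218) = 227*(-1/218) = -227/218 ≈ -1.0413)
√(5545 + J(-45, 31))*z = √(5545 + (2 - 1*(-45)))*(-227/218) = √(5545 + (2 + 45))*(-227/218) = √(5545 + 47)*(-227/218) = √5592*(-227/218) = (2*√1398)*(-227/218) = -227*√1398/109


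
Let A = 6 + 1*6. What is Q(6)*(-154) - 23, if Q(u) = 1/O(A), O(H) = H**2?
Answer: -1733/72 ≈ -24.069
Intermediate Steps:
A = 12 (A = 6 + 6 = 12)
Q(u) = 1/144 (Q(u) = 1/(12**2) = 1/144)
Q(6)*(-154) - 23 = (1/144)*(-154) - 23 = -77/72 - 23 = -1733/72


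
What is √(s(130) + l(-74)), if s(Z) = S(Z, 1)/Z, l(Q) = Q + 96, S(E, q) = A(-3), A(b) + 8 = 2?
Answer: √92755/65 ≈ 4.6855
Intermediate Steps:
A(b) = -6 (A(b) = -8 + 2 = -6)
S(E, q) = -6
l(Q) = 96 + Q
s(Z) = -6/Z
√(s(130) + l(-74)) = √(-6/130 + (96 - 74)) = √(-6*1/130 + 22) = √(-3/65 + 22) = √(1427/65) = √92755/65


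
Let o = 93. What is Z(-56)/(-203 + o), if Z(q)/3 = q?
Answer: 84/55 ≈ 1.5273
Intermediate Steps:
Z(q) = 3*q
Z(-56)/(-203 + o) = (3*(-56))/(-203 + 93) = -168/(-110) = -1/110*(-168) = 84/55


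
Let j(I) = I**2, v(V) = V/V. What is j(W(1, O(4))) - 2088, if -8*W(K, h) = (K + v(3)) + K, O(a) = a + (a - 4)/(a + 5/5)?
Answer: -133623/64 ≈ -2087.9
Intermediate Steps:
v(V) = 1
O(a) = a + (-4 + a)/(1 + a) (O(a) = a + (-4 + a)/(a + 5*(1/5)) = a + (-4 + a)/(a + 1) = a + (-4 + a)/(1 + a))
W(K, h) = -1/8 - K/4 (W(K, h) = -((K + 1) + K)/8 = -((1 + K) + K)/8 = -(1 + 2*K)/8 = -1/8 - K/4)
j(W(1, O(4))) - 2088 = (-1/8 - 1/4*1)**2 - 2088 = (-1/8 - 1/4)**2 - 2088 = (-3/8)**2 - 2088 = 9/64 - 2088 = -133623/64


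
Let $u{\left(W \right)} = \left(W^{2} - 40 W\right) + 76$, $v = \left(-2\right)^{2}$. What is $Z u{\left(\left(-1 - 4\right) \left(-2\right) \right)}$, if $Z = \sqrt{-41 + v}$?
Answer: $- 224 i \sqrt{37} \approx - 1362.5 i$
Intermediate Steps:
$v = 4$
$u{\left(W \right)} = 76 + W^{2} - 40 W$
$Z = i \sqrt{37}$ ($Z = \sqrt{-41 + 4} = \sqrt{-37} = i \sqrt{37} \approx 6.0828 i$)
$Z u{\left(\left(-1 - 4\right) \left(-2\right) \right)} = i \sqrt{37} \left(76 + \left(\left(-1 - 4\right) \left(-2\right)\right)^{2} - 40 \left(-1 - 4\right) \left(-2\right)\right) = i \sqrt{37} \left(76 + \left(\left(-5\right) \left(-2\right)\right)^{2} - 40 \left(\left(-5\right) \left(-2\right)\right)\right) = i \sqrt{37} \left(76 + 10^{2} - 400\right) = i \sqrt{37} \left(76 + 100 - 400\right) = i \sqrt{37} \left(-224\right) = - 224 i \sqrt{37}$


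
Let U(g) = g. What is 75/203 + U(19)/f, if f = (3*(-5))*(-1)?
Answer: 4982/3045 ≈ 1.6361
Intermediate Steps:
f = 15 (f = -15*(-1) = 15)
75/203 + U(19)/f = 75/203 + 19/15 = 4982/3045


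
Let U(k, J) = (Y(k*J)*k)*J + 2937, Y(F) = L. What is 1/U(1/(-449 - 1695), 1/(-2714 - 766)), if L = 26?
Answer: 3730560/10956654733 ≈ 0.00034048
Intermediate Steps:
Y(F) = 26
U(k, J) = 2937 + 26*J*k (U(k, J) = (26*k)*J + 2937 = 26*J*k + 2937 = 2937 + 26*J*k)
1/U(1/(-449 - 1695), 1/(-2714 - 766)) = 1/(2937 + 26/((-2714 - 766)*(-449 - 1695))) = 1/(2937 + 26/(-3480*(-2144))) = 1/(2937 + 26*(-1/3480)*(-1/2144)) = 1/(2937 + 13/3730560) = 1/(10956654733/3730560) = 3730560/10956654733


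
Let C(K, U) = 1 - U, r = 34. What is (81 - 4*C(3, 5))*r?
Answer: 3298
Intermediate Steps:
(81 - 4*C(3, 5))*r = (81 - 4*(1 - 1*5))*34 = (81 - 4*(1 - 5))*34 = (81 - 4*(-4))*34 = (81 + 16)*34 = 97*34 = 3298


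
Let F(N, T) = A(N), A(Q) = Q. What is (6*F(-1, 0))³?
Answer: -216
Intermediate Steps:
F(N, T) = N
(6*F(-1, 0))³ = (6*(-1))³ = (-6)³ = -216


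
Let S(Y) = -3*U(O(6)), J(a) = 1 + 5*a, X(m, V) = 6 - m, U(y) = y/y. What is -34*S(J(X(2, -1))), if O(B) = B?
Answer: 102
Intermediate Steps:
U(y) = 1
S(Y) = -3 (S(Y) = -3*1 = -3)
-34*S(J(X(2, -1))) = -34*(-3) = 102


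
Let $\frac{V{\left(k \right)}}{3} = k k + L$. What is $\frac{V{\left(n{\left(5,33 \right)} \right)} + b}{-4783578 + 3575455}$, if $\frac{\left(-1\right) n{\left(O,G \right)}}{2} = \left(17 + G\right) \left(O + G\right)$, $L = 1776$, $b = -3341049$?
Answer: $- \frac{39984279}{1208123} \approx -33.096$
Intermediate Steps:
$n{\left(O,G \right)} = - 2 \left(17 + G\right) \left(G + O\right)$ ($n{\left(O,G \right)} = - 2 \left(17 + G\right) \left(O + G\right) = - 2 \left(17 + G\right) \left(G + O\right)$)
$V{\left(k \right)} = 5328 + 3 k^{2}$ ($V{\left(k \right)} = 3 \left(k k + 1776\right) = 3 \left(k^{2} + 1776\right) = 3 \left(1776 + k^{2}\right) = 5328 + 3 k^{2}$)
$\frac{V{\left(n{\left(5,33 \right)} \right)} + b}{-4783578 + 3575455} = \frac{\left(5328 + 3 \left(\left(-34\right) 33 - 170 - 2 \cdot 33^{2} - 66 \cdot 5\right)^{2}\right) - 3341049}{-4783578 + 3575455} = \frac{\left(5328 + 3 \left(-1122 - 170 - 2178 - 330\right)^{2}\right) - 3341049}{-1208123} = \left(\left(5328 + 3 \left(-1122 - 170 - 2178 - 330\right)^{2}\right) - 3341049\right) \left(- \frac{1}{1208123}\right) = \left(\left(5328 + 3 \left(-3800\right)^{2}\right) - 3341049\right) \left(- \frac{1}{1208123}\right) = \left(\left(5328 + 3 \cdot 14440000\right) - 3341049\right) \left(- \frac{1}{1208123}\right) = \left(\left(5328 + 43320000\right) - 3341049\right) \left(- \frac{1}{1208123}\right) = \left(43325328 - 3341049\right) \left(- \frac{1}{1208123}\right) = 39984279 \left(- \frac{1}{1208123}\right) = - \frac{39984279}{1208123}$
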